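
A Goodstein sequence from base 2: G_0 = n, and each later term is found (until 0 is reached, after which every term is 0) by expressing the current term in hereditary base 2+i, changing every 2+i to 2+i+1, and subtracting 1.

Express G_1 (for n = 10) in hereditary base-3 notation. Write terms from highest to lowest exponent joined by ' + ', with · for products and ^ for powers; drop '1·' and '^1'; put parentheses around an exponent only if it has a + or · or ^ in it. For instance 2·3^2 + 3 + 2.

step 0: 10 = 2^(2 + 1) + 2; sub 3 for 2: 3^(3 + 1) + 3; = 84; G_1 = 84−1 = 83
step 1: 83 = 3^(3 + 1) + 2; sub 4 for 3: 4^(4 + 1) + 2; = 1026; G_2 = 1026−1 = 1025

3^(3 + 1) + 2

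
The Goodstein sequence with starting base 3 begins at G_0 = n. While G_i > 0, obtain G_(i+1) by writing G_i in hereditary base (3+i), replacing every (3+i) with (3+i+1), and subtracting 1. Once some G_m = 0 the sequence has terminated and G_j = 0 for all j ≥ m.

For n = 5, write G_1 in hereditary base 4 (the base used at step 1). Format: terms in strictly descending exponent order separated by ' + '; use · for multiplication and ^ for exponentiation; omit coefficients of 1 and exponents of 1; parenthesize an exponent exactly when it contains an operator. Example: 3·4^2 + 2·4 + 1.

i=0: 5 = 3 + 2 (b=3); 3→4: 4 + 2 = 6; 6−1 = 5
i=1: 5 = 4 + 1 (b=4); 4→5: 5 + 1 = 6; 6−1 = 5

4 + 1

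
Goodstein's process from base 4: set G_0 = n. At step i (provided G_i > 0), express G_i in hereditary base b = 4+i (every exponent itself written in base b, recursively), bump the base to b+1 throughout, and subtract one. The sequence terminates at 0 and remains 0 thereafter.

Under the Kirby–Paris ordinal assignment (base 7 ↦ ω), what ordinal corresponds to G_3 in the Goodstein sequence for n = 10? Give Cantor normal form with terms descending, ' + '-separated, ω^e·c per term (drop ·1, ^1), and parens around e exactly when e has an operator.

10 —HB4→ 2·4 + 2 —bump→ 2·5 + 2 = 12 —(−1)→ 11
11 —HB5→ 2·5 + 1 —bump→ 2·6 + 1 = 13 —(−1)→ 12
12 —HB6→ 2·6 —bump→ 2·7 = 14 —(−1)→ 13
13 —HB7→ 7 + 6 —bump→ 8 + 6 = 14 —(−1)→ 13

ω + 6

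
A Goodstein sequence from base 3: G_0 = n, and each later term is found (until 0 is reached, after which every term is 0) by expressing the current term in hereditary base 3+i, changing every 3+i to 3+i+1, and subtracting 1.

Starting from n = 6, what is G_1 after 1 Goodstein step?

step 0: 6 = 2·3; sub 4 for 3: 2·4; = 8; G_1 = 8−1 = 7
step 1: 7 = 4 + 3; sub 5 for 4: 5 + 3; = 8; G_2 = 8−1 = 7

7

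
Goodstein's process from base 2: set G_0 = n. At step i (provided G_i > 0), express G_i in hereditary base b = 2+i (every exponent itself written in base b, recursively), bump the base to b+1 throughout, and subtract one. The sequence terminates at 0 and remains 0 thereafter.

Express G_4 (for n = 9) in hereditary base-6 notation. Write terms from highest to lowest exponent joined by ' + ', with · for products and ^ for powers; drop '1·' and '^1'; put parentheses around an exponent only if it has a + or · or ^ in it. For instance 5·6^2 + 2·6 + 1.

3·6^6 + 3·6^3 + 3·6^2 + 3·6 + 1

[0] 9 ≡ 2^(2 + 1) + 1 (base 2). Lift 3: 82. −1: 81.
[1] 81 ≡ 3^(3 + 1) (base 3). Lift 4: 1024. −1: 1023.
[2] 1023 ≡ 3·4^4 + 3·4^3 + 3·4^2 + 3·4 + 3 (base 4). Lift 5: 9843. −1: 9842.
[3] 9842 ≡ 3·5^5 + 3·5^3 + 3·5^2 + 3·5 + 2 (base 5). Lift 6: 140744. −1: 140743.
[4] 140743 ≡ 3·6^6 + 3·6^3 + 3·6^2 + 3·6 + 1 (base 6). Lift 7: 2471827. −1: 2471826.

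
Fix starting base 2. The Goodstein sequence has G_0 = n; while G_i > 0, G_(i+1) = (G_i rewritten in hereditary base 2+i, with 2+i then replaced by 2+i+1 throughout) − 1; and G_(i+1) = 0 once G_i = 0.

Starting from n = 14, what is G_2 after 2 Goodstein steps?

G_0 = 14. HB_2(14) = 2^(2 + 1) + 2^2 + 2. Bump = 111. G_1 = 110.
G_1 = 110. HB_3(110) = 3^(3 + 1) + 3^3 + 2. Bump = 1282. G_2 = 1281.
G_2 = 1281. HB_4(1281) = 4^(4 + 1) + 4^4 + 1. Bump = 18751. G_3 = 18750.

1281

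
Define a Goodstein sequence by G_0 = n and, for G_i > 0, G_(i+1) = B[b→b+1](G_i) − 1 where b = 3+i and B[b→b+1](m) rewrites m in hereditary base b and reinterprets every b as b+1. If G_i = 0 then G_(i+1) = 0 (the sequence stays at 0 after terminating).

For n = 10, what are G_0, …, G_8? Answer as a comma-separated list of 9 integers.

10, 16, 24, 27, 30, 33, 36, 39, 41

i=0: 10 = 3^2 + 1 (b=3); 3→4: 4^2 + 1 = 17; 17−1 = 16
i=1: 16 = 4^2 (b=4); 4→5: 5^2 = 25; 25−1 = 24
i=2: 24 = 4·5 + 4 (b=5); 5→6: 4·6 + 4 = 28; 28−1 = 27
i=3: 27 = 4·6 + 3 (b=6); 6→7: 4·7 + 3 = 31; 31−1 = 30
i=4: 30 = 4·7 + 2 (b=7); 7→8: 4·8 + 2 = 34; 34−1 = 33
i=5: 33 = 4·8 + 1 (b=8); 8→9: 4·9 + 1 = 37; 37−1 = 36
i=6: 36 = 4·9 (b=9); 9→10: 4·10 = 40; 40−1 = 39
i=7: 39 = 3·10 + 9 (b=10); 10→11: 3·11 + 9 = 42; 42−1 = 41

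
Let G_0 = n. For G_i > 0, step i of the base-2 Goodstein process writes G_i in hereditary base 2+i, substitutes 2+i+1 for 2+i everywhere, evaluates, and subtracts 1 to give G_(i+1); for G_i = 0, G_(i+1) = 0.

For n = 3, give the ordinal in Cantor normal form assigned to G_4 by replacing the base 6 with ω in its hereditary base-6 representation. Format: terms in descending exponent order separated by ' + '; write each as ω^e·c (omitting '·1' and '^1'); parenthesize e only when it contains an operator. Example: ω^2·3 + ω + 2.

G_0=3  [base 2] 2 + 1  →[2↦3]→  3 + 1 = 4  −1 ⇒ G_1=3
G_1=3  [base 3] 3  →[3↦4]→  4 = 4  −1 ⇒ G_2=3
G_2=3  [base 4] 3  →[4↦5]→  3 = 3  −1 ⇒ G_3=2
G_3=2  [base 5] 2  →[5↦6]→  2 = 2  −1 ⇒ G_4=1

1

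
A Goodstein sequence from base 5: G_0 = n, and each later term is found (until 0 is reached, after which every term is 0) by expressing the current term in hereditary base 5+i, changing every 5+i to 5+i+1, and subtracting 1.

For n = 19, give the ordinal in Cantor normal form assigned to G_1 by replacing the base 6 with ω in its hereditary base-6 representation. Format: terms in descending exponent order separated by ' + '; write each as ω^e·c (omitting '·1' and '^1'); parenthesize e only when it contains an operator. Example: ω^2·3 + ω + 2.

G_0 = 19. HB_5(19) = 3·5 + 4. Bump = 22. G_1 = 21.
G_1 = 21. HB_6(21) = 3·6 + 3. Bump = 24. G_2 = 23.

ω·3 + 3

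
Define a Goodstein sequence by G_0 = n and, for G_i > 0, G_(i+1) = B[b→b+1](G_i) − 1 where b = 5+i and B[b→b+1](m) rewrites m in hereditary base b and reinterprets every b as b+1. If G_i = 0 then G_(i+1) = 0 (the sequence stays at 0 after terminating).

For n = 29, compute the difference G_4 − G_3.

16

base 5: 29 = 5^2 + 4; at 6: 6^2 + 4 = 40; next = 39
base 6: 39 = 6^2 + 3; at 7: 7^2 + 3 = 52; next = 51
base 7: 51 = 7^2 + 2; at 8: 8^2 + 2 = 66; next = 65
base 8: 65 = 8^2 + 1; at 9: 9^2 + 1 = 82; next = 81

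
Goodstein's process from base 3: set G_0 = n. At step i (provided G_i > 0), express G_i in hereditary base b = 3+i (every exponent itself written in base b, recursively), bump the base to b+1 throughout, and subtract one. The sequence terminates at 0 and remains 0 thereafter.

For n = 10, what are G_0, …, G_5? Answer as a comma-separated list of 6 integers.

10, 16, 24, 27, 30, 33

(0) 10|_3 = 3^2 + 1 ↦ 4^2 + 1|_4 = 17 ⇒ 16
(1) 16|_4 = 4^2 ↦ 5^2|_5 = 25 ⇒ 24
(2) 24|_5 = 4·5 + 4 ↦ 4·6 + 4|_6 = 28 ⇒ 27
(3) 27|_6 = 4·6 + 3 ↦ 4·7 + 3|_7 = 31 ⇒ 30
(4) 30|_7 = 4·7 + 2 ↦ 4·8 + 2|_8 = 34 ⇒ 33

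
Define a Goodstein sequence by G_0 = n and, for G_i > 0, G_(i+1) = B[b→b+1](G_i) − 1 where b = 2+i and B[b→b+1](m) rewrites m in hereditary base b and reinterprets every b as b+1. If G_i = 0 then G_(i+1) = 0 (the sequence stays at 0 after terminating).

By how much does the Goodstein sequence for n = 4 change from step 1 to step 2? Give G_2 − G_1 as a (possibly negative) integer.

15

[0] 4 ≡ 2^2 (base 2). Lift 3: 27. −1: 26.
[1] 26 ≡ 2·3^2 + 2·3 + 2 (base 3). Lift 4: 42. −1: 41.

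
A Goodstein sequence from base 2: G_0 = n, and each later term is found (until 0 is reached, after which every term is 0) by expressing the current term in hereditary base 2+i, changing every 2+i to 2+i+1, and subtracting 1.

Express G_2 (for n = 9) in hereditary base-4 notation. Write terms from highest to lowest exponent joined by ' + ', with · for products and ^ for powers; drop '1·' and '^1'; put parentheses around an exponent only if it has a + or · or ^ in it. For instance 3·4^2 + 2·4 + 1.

step 0: 9 = 2^(2 + 1) + 1; sub 3 for 2: 3^(3 + 1) + 1; = 82; G_1 = 82−1 = 81
step 1: 81 = 3^(3 + 1); sub 4 for 3: 4^(4 + 1); = 1024; G_2 = 1024−1 = 1023
step 2: 1023 = 3·4^4 + 3·4^3 + 3·4^2 + 3·4 + 3; sub 5 for 4: 3·5^5 + 3·5^3 + 3·5^2 + 3·5 + 3; = 9843; G_3 = 9843−1 = 9842

3·4^4 + 3·4^3 + 3·4^2 + 3·4 + 3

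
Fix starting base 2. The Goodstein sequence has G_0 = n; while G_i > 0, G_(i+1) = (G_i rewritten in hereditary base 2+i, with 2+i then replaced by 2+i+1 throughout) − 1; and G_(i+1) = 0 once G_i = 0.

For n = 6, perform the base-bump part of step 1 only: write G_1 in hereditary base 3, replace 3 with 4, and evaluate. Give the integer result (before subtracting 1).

G_0=6  [base 2] 2^2 + 2  →[2↦3]→  3^3 + 3 = 30  −1 ⇒ G_1=29
G_1=29  [base 3] 3^3 + 2  →[3↦4]→  4^4 + 2 = 258  −1 ⇒ G_2=257

258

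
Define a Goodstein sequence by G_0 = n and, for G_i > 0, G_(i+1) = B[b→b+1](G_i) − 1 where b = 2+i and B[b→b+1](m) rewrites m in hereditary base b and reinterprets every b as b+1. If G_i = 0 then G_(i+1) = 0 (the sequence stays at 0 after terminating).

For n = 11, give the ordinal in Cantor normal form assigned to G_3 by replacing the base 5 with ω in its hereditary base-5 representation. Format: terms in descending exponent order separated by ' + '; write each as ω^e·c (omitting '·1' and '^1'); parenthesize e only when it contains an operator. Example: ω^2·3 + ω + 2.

G_0=11  [base 2] 2^(2 + 1) + 2 + 1  →[2↦3]→  3^(3 + 1) + 3 + 1 = 85  −1 ⇒ G_1=84
G_1=84  [base 3] 3^(3 + 1) + 3  →[3↦4]→  4^(4 + 1) + 4 = 1028  −1 ⇒ G_2=1027
G_2=1027  [base 4] 4^(4 + 1) + 3  →[4↦5]→  5^(5 + 1) + 3 = 15628  −1 ⇒ G_3=15627

ω^(ω + 1) + 2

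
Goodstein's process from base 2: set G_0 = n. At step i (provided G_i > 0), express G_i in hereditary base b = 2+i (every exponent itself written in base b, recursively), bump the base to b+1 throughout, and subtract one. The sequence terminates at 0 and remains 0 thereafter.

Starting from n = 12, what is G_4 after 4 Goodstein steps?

i=0: 12 = 2^(2 + 1) + 2^2 (b=2); 2→3: 3^(3 + 1) + 3^3 = 108; 108−1 = 107
i=1: 107 = 3^(3 + 1) + 2·3^2 + 2·3 + 2 (b=3); 3→4: 4^(4 + 1) + 2·4^2 + 2·4 + 2 = 1066; 1066−1 = 1065
i=2: 1065 = 4^(4 + 1) + 2·4^2 + 2·4 + 1 (b=4); 4→5: 5^(5 + 1) + 2·5^2 + 2·5 + 1 = 15686; 15686−1 = 15685
i=3: 15685 = 5^(5 + 1) + 2·5^2 + 2·5 (b=5); 5→6: 6^(6 + 1) + 2·6^2 + 2·6 = 280020; 280020−1 = 280019
i=4: 280019 = 6^(6 + 1) + 2·6^2 + 6 + 5 (b=6); 6→7: 7^(7 + 1) + 2·7^2 + 7 + 5 = 5764911; 5764911−1 = 5764910

280019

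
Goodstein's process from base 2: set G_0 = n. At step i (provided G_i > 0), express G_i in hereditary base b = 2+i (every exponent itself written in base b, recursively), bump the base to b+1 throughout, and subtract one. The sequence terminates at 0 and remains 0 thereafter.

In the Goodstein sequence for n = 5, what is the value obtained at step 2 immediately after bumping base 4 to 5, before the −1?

468

[0] 5 ≡ 2^2 + 1 (base 2). Lift 3: 28. −1: 27.
[1] 27 ≡ 3^3 (base 3). Lift 4: 256. −1: 255.
[2] 255 ≡ 3·4^3 + 3·4^2 + 3·4 + 3 (base 4). Lift 5: 468. −1: 467.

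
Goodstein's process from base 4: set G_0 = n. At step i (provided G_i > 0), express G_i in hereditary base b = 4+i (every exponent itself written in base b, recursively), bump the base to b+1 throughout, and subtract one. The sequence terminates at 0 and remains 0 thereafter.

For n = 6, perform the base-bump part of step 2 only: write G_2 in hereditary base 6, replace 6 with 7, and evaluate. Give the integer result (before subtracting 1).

7

G_0=6  [base 4] 4 + 2  →[4↦5]→  5 + 2 = 7  −1 ⇒ G_1=6
G_1=6  [base 5] 5 + 1  →[5↦6]→  6 + 1 = 7  −1 ⇒ G_2=6
G_2=6  [base 6] 6  →[6↦7]→  7 = 7  −1 ⇒ G_3=6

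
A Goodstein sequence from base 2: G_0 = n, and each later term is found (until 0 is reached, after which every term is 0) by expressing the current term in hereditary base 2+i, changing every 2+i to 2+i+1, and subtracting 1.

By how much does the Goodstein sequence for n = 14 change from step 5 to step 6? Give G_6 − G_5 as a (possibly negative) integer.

[0] 14 ≡ 2^(2 + 1) + 2^2 + 2 (base 2). Lift 3: 111. −1: 110.
[1] 110 ≡ 3^(3 + 1) + 3^3 + 2 (base 3). Lift 4: 1282. −1: 1281.
[2] 1281 ≡ 4^(4 + 1) + 4^4 + 1 (base 4). Lift 5: 18751. −1: 18750.
[3] 18750 ≡ 5^(5 + 1) + 5^5 (base 5). Lift 6: 326592. −1: 326591.
[4] 326591 ≡ 6^(6 + 1) + 5·6^5 + 5·6^4 + 5·6^3 + 5·6^2 + 5·6 + 5 (base 6). Lift 7: 5862841. −1: 5862840.
[5] 5862840 ≡ 7^(7 + 1) + 5·7^5 + 5·7^4 + 5·7^3 + 5·7^2 + 5·7 + 4 (base 7). Lift 8: 134404972. −1: 134404971.

128542131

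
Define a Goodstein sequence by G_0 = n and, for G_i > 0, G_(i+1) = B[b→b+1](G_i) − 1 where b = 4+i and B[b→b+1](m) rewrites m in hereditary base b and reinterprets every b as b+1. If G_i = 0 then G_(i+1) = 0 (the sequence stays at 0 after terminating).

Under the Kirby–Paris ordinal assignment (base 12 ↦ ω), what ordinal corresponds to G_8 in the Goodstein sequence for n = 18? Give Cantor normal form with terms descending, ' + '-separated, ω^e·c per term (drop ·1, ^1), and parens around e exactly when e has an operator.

ω·6 + 1

G_0=18  [base 4] 4^2 + 2  →[4↦5]→  5^2 + 2 = 27  −1 ⇒ G_1=26
G_1=26  [base 5] 5^2 + 1  →[5↦6]→  6^2 + 1 = 37  −1 ⇒ G_2=36
G_2=36  [base 6] 6^2  →[6↦7]→  7^2 = 49  −1 ⇒ G_3=48
G_3=48  [base 7] 6·7 + 6  →[7↦8]→  6·8 + 6 = 54  −1 ⇒ G_4=53
G_4=53  [base 8] 6·8 + 5  →[8↦9]→  6·9 + 5 = 59  −1 ⇒ G_5=58
G_5=58  [base 9] 6·9 + 4  →[9↦10]→  6·10 + 4 = 64  −1 ⇒ G_6=63
G_6=63  [base 10] 6·10 + 3  →[10↦11]→  6·11 + 3 = 69  −1 ⇒ G_7=68
G_7=68  [base 11] 6·11 + 2  →[11↦12]→  6·12 + 2 = 74  −1 ⇒ G_8=73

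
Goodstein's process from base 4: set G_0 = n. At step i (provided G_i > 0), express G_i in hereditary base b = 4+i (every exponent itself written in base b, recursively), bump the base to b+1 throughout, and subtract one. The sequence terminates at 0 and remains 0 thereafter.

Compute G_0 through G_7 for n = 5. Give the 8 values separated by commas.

5, 5, 5, 4, 3, 2, 1, 0

step 0: 5 = 4 + 1; sub 5 for 4: 5 + 1; = 6; G_1 = 6−1 = 5
step 1: 5 = 5; sub 6 for 5: 6; = 6; G_2 = 6−1 = 5
step 2: 5 = 5; sub 7 for 6: 5; = 5; G_3 = 5−1 = 4
step 3: 4 = 4; sub 8 for 7: 4; = 4; G_4 = 4−1 = 3
step 4: 3 = 3; sub 9 for 8: 3; = 3; G_5 = 3−1 = 2
step 5: 2 = 2; sub 10 for 9: 2; = 2; G_6 = 2−1 = 1
step 6: 1 = 1; sub 11 for 10: 1; = 1; G_7 = 1−1 = 0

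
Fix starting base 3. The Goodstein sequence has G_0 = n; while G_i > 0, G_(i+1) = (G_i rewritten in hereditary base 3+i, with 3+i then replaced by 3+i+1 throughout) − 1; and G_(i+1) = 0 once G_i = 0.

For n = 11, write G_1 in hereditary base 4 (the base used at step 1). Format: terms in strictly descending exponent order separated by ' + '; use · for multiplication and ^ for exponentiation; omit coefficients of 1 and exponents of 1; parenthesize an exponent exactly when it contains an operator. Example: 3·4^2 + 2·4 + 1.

4^2 + 1

base 3: 11 = 3^2 + 2; at 4: 4^2 + 2 = 18; next = 17
base 4: 17 = 4^2 + 1; at 5: 5^2 + 1 = 26; next = 25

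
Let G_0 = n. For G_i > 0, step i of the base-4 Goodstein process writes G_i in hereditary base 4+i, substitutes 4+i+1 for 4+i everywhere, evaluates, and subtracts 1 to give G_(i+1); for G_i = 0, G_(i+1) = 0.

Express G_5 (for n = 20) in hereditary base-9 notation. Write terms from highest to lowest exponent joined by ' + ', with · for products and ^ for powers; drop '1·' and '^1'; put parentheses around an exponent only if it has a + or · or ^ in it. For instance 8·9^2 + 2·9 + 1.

9^2

step 0: 20 = 4^2 + 4; sub 5 for 4: 5^2 + 5; = 30; G_1 = 30−1 = 29
step 1: 29 = 5^2 + 4; sub 6 for 5: 6^2 + 4; = 40; G_2 = 40−1 = 39
step 2: 39 = 6^2 + 3; sub 7 for 6: 7^2 + 3; = 52; G_3 = 52−1 = 51
step 3: 51 = 7^2 + 2; sub 8 for 7: 8^2 + 2; = 66; G_4 = 66−1 = 65
step 4: 65 = 8^2 + 1; sub 9 for 8: 9^2 + 1; = 82; G_5 = 82−1 = 81
step 5: 81 = 9^2; sub 10 for 9: 10^2; = 100; G_6 = 100−1 = 99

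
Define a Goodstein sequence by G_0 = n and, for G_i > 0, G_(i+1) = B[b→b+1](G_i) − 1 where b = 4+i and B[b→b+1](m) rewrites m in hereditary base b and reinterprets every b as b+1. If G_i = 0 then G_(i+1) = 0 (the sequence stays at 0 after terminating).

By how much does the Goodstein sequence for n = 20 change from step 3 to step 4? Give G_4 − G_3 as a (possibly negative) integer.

step 0: 20 = 4^2 + 4; sub 5 for 4: 5^2 + 5; = 30; G_1 = 30−1 = 29
step 1: 29 = 5^2 + 4; sub 6 for 5: 6^2 + 4; = 40; G_2 = 40−1 = 39
step 2: 39 = 6^2 + 3; sub 7 for 6: 7^2 + 3; = 52; G_3 = 52−1 = 51
step 3: 51 = 7^2 + 2; sub 8 for 7: 8^2 + 2; = 66; G_4 = 66−1 = 65

14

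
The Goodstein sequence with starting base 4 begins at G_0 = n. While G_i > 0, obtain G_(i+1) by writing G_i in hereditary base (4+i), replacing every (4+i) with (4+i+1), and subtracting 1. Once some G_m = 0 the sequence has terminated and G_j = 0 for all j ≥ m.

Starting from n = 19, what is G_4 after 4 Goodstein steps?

63

G_0 = 19. HB_4(19) = 4^2 + 3. Bump = 28. G_1 = 27.
G_1 = 27. HB_5(27) = 5^2 + 2. Bump = 38. G_2 = 37.
G_2 = 37. HB_6(37) = 6^2 + 1. Bump = 50. G_3 = 49.
G_3 = 49. HB_7(49) = 7^2. Bump = 64. G_4 = 63.
G_4 = 63. HB_8(63) = 7·8 + 7. Bump = 70. G_5 = 69.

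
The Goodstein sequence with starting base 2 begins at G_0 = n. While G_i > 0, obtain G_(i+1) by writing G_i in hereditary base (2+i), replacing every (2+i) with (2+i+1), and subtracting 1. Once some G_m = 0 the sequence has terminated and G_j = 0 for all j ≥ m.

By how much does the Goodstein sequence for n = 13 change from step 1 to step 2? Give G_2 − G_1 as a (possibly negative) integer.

13 —HB2→ 2^(2 + 1) + 2^2 + 1 —bump→ 3^(3 + 1) + 3^3 + 1 = 109 —(−1)→ 108
108 —HB3→ 3^(3 + 1) + 3^3 —bump→ 4^(4 + 1) + 4^4 = 1280 —(−1)→ 1279

1171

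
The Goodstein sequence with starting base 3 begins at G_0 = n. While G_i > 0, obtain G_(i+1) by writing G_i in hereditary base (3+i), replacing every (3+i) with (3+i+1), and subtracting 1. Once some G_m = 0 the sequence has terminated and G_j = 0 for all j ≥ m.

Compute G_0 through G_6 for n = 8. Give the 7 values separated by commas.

i=0: 8 = 2·3 + 2 (b=3); 3→4: 2·4 + 2 = 10; 10−1 = 9
i=1: 9 = 2·4 + 1 (b=4); 4→5: 2·5 + 1 = 11; 11−1 = 10
i=2: 10 = 2·5 (b=5); 5→6: 2·6 = 12; 12−1 = 11
i=3: 11 = 6 + 5 (b=6); 6→7: 7 + 5 = 12; 12−1 = 11
i=4: 11 = 7 + 4 (b=7); 7→8: 8 + 4 = 12; 12−1 = 11
i=5: 11 = 8 + 3 (b=8); 8→9: 9 + 3 = 12; 12−1 = 11

8, 9, 10, 11, 11, 11, 11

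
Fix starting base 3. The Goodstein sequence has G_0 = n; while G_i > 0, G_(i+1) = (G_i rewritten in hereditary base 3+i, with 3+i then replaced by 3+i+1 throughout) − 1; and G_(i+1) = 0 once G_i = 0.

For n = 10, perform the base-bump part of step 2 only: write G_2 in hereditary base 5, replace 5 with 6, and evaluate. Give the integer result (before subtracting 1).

28

G_0=10  [base 3] 3^2 + 1  →[3↦4]→  4^2 + 1 = 17  −1 ⇒ G_1=16
G_1=16  [base 4] 4^2  →[4↦5]→  5^2 = 25  −1 ⇒ G_2=24
G_2=24  [base 5] 4·5 + 4  →[5↦6]→  4·6 + 4 = 28  −1 ⇒ G_3=27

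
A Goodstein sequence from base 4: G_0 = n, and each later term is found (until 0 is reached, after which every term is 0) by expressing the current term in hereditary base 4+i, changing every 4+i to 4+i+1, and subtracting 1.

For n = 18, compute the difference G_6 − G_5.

18 —HB4→ 4^2 + 2 —bump→ 5^2 + 2 = 27 —(−1)→ 26
26 —HB5→ 5^2 + 1 —bump→ 6^2 + 1 = 37 —(−1)→ 36
36 —HB6→ 6^2 —bump→ 7^2 = 49 —(−1)→ 48
48 —HB7→ 6·7 + 6 —bump→ 6·8 + 6 = 54 —(−1)→ 53
53 —HB8→ 6·8 + 5 —bump→ 6·9 + 5 = 59 —(−1)→ 58
58 —HB9→ 6·9 + 4 —bump→ 6·10 + 4 = 64 —(−1)→ 63

5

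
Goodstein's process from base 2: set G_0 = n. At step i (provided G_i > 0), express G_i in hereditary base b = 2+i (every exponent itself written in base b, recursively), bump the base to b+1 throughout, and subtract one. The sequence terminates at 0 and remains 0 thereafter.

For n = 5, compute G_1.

27

(0) 5|_2 = 2^2 + 1 ↦ 3^3 + 1|_3 = 28 ⇒ 27
(1) 27|_3 = 3^3 ↦ 4^4|_4 = 256 ⇒ 255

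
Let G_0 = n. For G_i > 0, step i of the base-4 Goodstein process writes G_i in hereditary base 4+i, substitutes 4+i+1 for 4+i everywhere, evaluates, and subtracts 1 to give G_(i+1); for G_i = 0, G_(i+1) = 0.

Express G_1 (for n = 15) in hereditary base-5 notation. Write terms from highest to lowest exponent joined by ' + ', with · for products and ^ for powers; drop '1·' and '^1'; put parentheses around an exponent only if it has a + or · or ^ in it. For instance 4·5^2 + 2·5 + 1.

3·5 + 2

step 0: 15 = 3·4 + 3; sub 5 for 4: 3·5 + 3; = 18; G_1 = 18−1 = 17
step 1: 17 = 3·5 + 2; sub 6 for 5: 3·6 + 2; = 20; G_2 = 20−1 = 19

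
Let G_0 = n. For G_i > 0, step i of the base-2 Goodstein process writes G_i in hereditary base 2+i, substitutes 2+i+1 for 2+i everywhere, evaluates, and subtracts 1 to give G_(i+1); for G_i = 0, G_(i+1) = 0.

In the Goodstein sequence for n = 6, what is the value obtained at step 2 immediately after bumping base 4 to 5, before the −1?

[0] 6 ≡ 2^2 + 2 (base 2). Lift 3: 30. −1: 29.
[1] 29 ≡ 3^3 + 2 (base 3). Lift 4: 258. −1: 257.

3126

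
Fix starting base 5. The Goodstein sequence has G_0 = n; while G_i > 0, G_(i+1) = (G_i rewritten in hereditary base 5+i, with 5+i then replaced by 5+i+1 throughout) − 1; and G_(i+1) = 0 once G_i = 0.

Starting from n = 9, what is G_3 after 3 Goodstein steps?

step 0: 9 = 5 + 4; sub 6 for 5: 6 + 4; = 10; G_1 = 10−1 = 9
step 1: 9 = 6 + 3; sub 7 for 6: 7 + 3; = 10; G_2 = 10−1 = 9
step 2: 9 = 7 + 2; sub 8 for 7: 8 + 2; = 10; G_3 = 10−1 = 9
step 3: 9 = 8 + 1; sub 9 for 8: 9 + 1; = 10; G_4 = 10−1 = 9

9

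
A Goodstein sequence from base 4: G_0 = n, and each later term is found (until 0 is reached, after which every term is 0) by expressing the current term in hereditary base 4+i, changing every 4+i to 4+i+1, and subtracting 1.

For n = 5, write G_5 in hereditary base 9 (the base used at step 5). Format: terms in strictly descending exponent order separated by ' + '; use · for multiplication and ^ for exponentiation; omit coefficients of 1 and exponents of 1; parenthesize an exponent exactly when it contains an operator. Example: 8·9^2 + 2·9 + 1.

2

G_0=5  [base 4] 4 + 1  →[4↦5]→  5 + 1 = 6  −1 ⇒ G_1=5
G_1=5  [base 5] 5  →[5↦6]→  6 = 6  −1 ⇒ G_2=5
G_2=5  [base 6] 5  →[6↦7]→  5 = 5  −1 ⇒ G_3=4
G_3=4  [base 7] 4  →[7↦8]→  4 = 4  −1 ⇒ G_4=3
G_4=3  [base 8] 3  →[8↦9]→  3 = 3  −1 ⇒ G_5=2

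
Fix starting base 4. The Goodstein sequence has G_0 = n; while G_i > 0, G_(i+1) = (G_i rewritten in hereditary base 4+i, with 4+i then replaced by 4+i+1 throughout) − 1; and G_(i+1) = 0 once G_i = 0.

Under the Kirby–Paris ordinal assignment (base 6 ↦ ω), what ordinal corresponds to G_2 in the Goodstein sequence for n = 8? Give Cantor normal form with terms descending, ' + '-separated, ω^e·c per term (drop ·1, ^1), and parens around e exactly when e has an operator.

ω + 3

G_0=8  [base 4] 2·4  →[4↦5]→  2·5 = 10  −1 ⇒ G_1=9
G_1=9  [base 5] 5 + 4  →[5↦6]→  6 + 4 = 10  −1 ⇒ G_2=9
G_2=9  [base 6] 6 + 3  →[6↦7]→  7 + 3 = 10  −1 ⇒ G_3=9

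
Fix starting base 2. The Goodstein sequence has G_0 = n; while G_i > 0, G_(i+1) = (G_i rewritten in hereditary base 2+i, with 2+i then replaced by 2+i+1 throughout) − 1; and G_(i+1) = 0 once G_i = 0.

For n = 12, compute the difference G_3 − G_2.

14620

i=0: 12 = 2^(2 + 1) + 2^2 (b=2); 2→3: 3^(3 + 1) + 3^3 = 108; 108−1 = 107
i=1: 107 = 3^(3 + 1) + 2·3^2 + 2·3 + 2 (b=3); 3→4: 4^(4 + 1) + 2·4^2 + 2·4 + 2 = 1066; 1066−1 = 1065
i=2: 1065 = 4^(4 + 1) + 2·4^2 + 2·4 + 1 (b=4); 4→5: 5^(5 + 1) + 2·5^2 + 2·5 + 1 = 15686; 15686−1 = 15685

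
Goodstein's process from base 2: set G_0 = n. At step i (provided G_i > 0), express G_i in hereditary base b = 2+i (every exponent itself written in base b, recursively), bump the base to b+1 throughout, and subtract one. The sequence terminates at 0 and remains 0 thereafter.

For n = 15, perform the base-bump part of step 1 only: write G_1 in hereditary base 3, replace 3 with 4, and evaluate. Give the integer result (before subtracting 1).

1284

base 2: 15 = 2^(2 + 1) + 2^2 + 2 + 1; at 3: 3^(3 + 1) + 3^3 + 3 + 1 = 112; next = 111
base 3: 111 = 3^(3 + 1) + 3^3 + 3; at 4: 4^(4 + 1) + 4^4 + 4 = 1284; next = 1283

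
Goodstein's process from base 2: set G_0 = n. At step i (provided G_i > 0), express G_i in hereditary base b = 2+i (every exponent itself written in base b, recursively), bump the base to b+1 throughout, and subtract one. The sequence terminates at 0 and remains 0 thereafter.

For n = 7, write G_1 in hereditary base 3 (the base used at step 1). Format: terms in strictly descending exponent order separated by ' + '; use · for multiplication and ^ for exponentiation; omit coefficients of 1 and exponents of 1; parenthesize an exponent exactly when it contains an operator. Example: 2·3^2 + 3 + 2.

3^3 + 3

7 —HB2→ 2^2 + 2 + 1 —bump→ 3^3 + 3 + 1 = 31 —(−1)→ 30
30 —HB3→ 3^3 + 3 —bump→ 4^4 + 4 = 260 —(−1)→ 259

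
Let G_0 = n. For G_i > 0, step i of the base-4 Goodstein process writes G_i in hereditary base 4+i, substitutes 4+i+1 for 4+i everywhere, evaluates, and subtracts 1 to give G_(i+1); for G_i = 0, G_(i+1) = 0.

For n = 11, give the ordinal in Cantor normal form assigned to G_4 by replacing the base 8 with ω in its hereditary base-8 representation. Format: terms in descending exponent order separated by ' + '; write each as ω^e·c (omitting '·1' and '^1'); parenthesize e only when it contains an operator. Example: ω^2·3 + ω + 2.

ω + 7

G_0 = 11. HB_4(11) = 2·4 + 3. Bump = 13. G_1 = 12.
G_1 = 12. HB_5(12) = 2·5 + 2. Bump = 14. G_2 = 13.
G_2 = 13. HB_6(13) = 2·6 + 1. Bump = 15. G_3 = 14.
G_3 = 14. HB_7(14) = 2·7. Bump = 16. G_4 = 15.
G_4 = 15. HB_8(15) = 8 + 7. Bump = 16. G_5 = 15.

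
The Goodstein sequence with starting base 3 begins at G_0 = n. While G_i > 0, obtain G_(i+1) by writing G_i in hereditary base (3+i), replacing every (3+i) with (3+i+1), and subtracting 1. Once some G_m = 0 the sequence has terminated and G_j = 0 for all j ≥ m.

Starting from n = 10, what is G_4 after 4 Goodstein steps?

G_0=10  [base 3] 3^2 + 1  →[3↦4]→  4^2 + 1 = 17  −1 ⇒ G_1=16
G_1=16  [base 4] 4^2  →[4↦5]→  5^2 = 25  −1 ⇒ G_2=24
G_2=24  [base 5] 4·5 + 4  →[5↦6]→  4·6 + 4 = 28  −1 ⇒ G_3=27
G_3=27  [base 6] 4·6 + 3  →[6↦7]→  4·7 + 3 = 31  −1 ⇒ G_4=30
G_4=30  [base 7] 4·7 + 2  →[7↦8]→  4·8 + 2 = 34  −1 ⇒ G_5=33

30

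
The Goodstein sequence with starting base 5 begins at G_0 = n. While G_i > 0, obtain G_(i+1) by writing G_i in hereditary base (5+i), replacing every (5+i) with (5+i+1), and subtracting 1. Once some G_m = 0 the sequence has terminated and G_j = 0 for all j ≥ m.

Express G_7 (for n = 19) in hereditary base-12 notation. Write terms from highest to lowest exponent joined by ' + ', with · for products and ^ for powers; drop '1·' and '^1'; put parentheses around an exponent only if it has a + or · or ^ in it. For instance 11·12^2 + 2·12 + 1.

(0) 19|_5 = 3·5 + 4 ↦ 3·6 + 4|_6 = 22 ⇒ 21
(1) 21|_6 = 3·6 + 3 ↦ 3·7 + 3|_7 = 24 ⇒ 23
(2) 23|_7 = 3·7 + 2 ↦ 3·8 + 2|_8 = 26 ⇒ 25
(3) 25|_8 = 3·8 + 1 ↦ 3·9 + 1|_9 = 28 ⇒ 27
(4) 27|_9 = 3·9 ↦ 3·10|_10 = 30 ⇒ 29
(5) 29|_10 = 2·10 + 9 ↦ 2·11 + 9|_11 = 31 ⇒ 30
(6) 30|_11 = 2·11 + 8 ↦ 2·12 + 8|_12 = 32 ⇒ 31
(7) 31|_12 = 2·12 + 7 ↦ 2·13 + 7|_13 = 33 ⇒ 32

2·12 + 7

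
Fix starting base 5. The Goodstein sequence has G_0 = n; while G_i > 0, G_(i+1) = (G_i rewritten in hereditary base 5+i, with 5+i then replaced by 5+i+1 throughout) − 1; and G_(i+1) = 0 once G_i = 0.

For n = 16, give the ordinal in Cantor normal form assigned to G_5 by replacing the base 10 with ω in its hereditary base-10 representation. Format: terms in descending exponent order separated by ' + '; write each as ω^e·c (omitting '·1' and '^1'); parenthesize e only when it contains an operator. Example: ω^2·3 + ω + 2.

G_0 = 16. HB_5(16) = 3·5 + 1. Bump = 19. G_1 = 18.
G_1 = 18. HB_6(18) = 3·6. Bump = 21. G_2 = 20.
G_2 = 20. HB_7(20) = 2·7 + 6. Bump = 22. G_3 = 21.
G_3 = 21. HB_8(21) = 2·8 + 5. Bump = 23. G_4 = 22.
G_4 = 22. HB_9(22) = 2·9 + 4. Bump = 24. G_5 = 23.
G_5 = 23. HB_10(23) = 2·10 + 3. Bump = 25. G_6 = 24.

ω·2 + 3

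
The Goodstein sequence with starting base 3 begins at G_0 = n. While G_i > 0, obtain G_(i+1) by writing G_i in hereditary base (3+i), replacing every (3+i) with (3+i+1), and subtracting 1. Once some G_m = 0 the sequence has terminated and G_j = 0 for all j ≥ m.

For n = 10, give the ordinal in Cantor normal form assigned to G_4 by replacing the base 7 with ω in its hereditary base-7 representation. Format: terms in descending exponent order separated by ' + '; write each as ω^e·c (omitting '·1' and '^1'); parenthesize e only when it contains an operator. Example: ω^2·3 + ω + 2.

ω·4 + 2

step 0: 10 = 3^2 + 1; sub 4 for 3: 4^2 + 1; = 17; G_1 = 17−1 = 16
step 1: 16 = 4^2; sub 5 for 4: 5^2; = 25; G_2 = 25−1 = 24
step 2: 24 = 4·5 + 4; sub 6 for 5: 4·6 + 4; = 28; G_3 = 28−1 = 27
step 3: 27 = 4·6 + 3; sub 7 for 6: 4·7 + 3; = 31; G_4 = 31−1 = 30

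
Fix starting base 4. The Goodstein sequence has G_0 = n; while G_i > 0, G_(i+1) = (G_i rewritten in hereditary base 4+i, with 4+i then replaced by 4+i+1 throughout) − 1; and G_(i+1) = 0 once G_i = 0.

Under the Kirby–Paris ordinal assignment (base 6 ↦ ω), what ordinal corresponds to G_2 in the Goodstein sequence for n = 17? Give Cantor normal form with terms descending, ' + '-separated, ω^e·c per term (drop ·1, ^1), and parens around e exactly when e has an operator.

G_0 = 17. HB_4(17) = 4^2 + 1. Bump = 26. G_1 = 25.
G_1 = 25. HB_5(25) = 5^2. Bump = 36. G_2 = 35.

ω·5 + 5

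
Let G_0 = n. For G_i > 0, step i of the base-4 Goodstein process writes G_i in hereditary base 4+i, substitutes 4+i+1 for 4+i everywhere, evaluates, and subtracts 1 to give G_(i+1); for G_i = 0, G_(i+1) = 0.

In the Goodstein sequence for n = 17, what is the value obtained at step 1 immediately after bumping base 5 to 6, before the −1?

36

(0) 17|_4 = 4^2 + 1 ↦ 5^2 + 1|_5 = 26 ⇒ 25
(1) 25|_5 = 5^2 ↦ 6^2|_6 = 36 ⇒ 35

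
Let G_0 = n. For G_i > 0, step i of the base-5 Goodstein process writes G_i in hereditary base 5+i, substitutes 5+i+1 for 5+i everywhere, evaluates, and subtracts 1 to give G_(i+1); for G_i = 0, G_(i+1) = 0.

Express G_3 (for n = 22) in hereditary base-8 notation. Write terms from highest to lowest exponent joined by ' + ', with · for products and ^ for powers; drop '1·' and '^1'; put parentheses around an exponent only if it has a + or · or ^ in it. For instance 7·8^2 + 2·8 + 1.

3·8 + 7

[0] 22 ≡ 4·5 + 2 (base 5). Lift 6: 26. −1: 25.
[1] 25 ≡ 4·6 + 1 (base 6). Lift 7: 29. −1: 28.
[2] 28 ≡ 4·7 (base 7). Lift 8: 32. −1: 31.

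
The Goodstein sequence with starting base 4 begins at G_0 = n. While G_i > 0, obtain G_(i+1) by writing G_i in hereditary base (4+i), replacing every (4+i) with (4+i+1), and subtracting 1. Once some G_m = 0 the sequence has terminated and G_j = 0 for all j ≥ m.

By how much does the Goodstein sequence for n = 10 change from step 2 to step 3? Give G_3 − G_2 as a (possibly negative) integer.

1

(0) 10|_4 = 2·4 + 2 ↦ 2·5 + 2|_5 = 12 ⇒ 11
(1) 11|_5 = 2·5 + 1 ↦ 2·6 + 1|_6 = 13 ⇒ 12
(2) 12|_6 = 2·6 ↦ 2·7|_7 = 14 ⇒ 13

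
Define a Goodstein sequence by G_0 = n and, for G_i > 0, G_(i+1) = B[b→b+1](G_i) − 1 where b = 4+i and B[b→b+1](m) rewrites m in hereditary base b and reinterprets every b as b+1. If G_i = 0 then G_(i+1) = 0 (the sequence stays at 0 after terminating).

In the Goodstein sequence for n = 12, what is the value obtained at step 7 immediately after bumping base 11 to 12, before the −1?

base 4: 12 = 3·4; at 5: 3·5 = 15; next = 14
base 5: 14 = 2·5 + 4; at 6: 2·6 + 4 = 16; next = 15
base 6: 15 = 2·6 + 3; at 7: 2·7 + 3 = 17; next = 16
base 7: 16 = 2·7 + 2; at 8: 2·8 + 2 = 18; next = 17
base 8: 17 = 2·8 + 1; at 9: 2·9 + 1 = 19; next = 18
base 9: 18 = 2·9; at 10: 2·10 = 20; next = 19
base 10: 19 = 10 + 9; at 11: 11 + 9 = 20; next = 19
base 11: 19 = 11 + 8; at 12: 12 + 8 = 20; next = 19

20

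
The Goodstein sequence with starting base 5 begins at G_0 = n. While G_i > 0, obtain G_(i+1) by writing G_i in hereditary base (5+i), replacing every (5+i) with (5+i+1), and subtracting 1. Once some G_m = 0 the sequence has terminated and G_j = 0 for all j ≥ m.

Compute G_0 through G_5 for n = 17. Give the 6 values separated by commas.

G_0 = 17. HB_5(17) = 3·5 + 2. Bump = 20. G_1 = 19.
G_1 = 19. HB_6(19) = 3·6 + 1. Bump = 22. G_2 = 21.
G_2 = 21. HB_7(21) = 3·7. Bump = 24. G_3 = 23.
G_3 = 23. HB_8(23) = 2·8 + 7. Bump = 25. G_4 = 24.
G_4 = 24. HB_9(24) = 2·9 + 6. Bump = 26. G_5 = 25.

17, 19, 21, 23, 24, 25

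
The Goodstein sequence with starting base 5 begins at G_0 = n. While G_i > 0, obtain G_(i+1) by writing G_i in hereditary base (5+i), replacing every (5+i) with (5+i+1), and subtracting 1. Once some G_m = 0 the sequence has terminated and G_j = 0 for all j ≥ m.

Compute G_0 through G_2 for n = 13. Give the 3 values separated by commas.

13, 14, 15

G_0 = 13. HB_5(13) = 2·5 + 3. Bump = 15. G_1 = 14.
G_1 = 14. HB_6(14) = 2·6 + 2. Bump = 16. G_2 = 15.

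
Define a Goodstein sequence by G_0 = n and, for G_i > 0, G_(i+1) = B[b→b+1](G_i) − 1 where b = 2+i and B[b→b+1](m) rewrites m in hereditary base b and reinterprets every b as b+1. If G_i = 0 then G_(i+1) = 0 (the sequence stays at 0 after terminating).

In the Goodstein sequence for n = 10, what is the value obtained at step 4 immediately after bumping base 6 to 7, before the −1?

4215755

step 0: 10 = 2^(2 + 1) + 2; sub 3 for 2: 3^(3 + 1) + 3; = 84; G_1 = 84−1 = 83
step 1: 83 = 3^(3 + 1) + 2; sub 4 for 3: 4^(4 + 1) + 2; = 1026; G_2 = 1026−1 = 1025
step 2: 1025 = 4^(4 + 1) + 1; sub 5 for 4: 5^(5 + 1) + 1; = 15626; G_3 = 15626−1 = 15625
step 3: 15625 = 5^(5 + 1); sub 6 for 5: 6^(6 + 1); = 279936; G_4 = 279936−1 = 279935
step 4: 279935 = 5·6^6 + 5·6^5 + 5·6^4 + 5·6^3 + 5·6^2 + 5·6 + 5; sub 7 for 6: 5·7^7 + 5·7^5 + 5·7^4 + 5·7^3 + 5·7^2 + 5·7 + 5; = 4215755; G_5 = 4215755−1 = 4215754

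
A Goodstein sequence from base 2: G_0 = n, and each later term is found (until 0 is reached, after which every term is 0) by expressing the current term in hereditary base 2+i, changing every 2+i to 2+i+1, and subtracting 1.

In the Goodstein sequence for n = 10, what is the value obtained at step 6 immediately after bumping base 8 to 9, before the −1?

10 —HB2→ 2^(2 + 1) + 2 —bump→ 3^(3 + 1) + 3 = 84 —(−1)→ 83
83 —HB3→ 3^(3 + 1) + 2 —bump→ 4^(4 + 1) + 2 = 1026 —(−1)→ 1025
1025 —HB4→ 4^(4 + 1) + 1 —bump→ 5^(5 + 1) + 1 = 15626 —(−1)→ 15625
15625 —HB5→ 5^(5 + 1) —bump→ 6^(6 + 1) = 279936 —(−1)→ 279935
279935 —HB6→ 5·6^6 + 5·6^5 + 5·6^4 + 5·6^3 + 5·6^2 + 5·6 + 5 —bump→ 5·7^7 + 5·7^5 + 5·7^4 + 5·7^3 + 5·7^2 + 5·7 + 5 = 4215755 —(−1)→ 4215754
4215754 —HB7→ 5·7^7 + 5·7^5 + 5·7^4 + 5·7^3 + 5·7^2 + 5·7 + 4 —bump→ 5·8^8 + 5·8^5 + 5·8^4 + 5·8^3 + 5·8^2 + 5·8 + 4 = 84073324 —(−1)→ 84073323
84073323 —HB8→ 5·8^8 + 5·8^5 + 5·8^4 + 5·8^3 + 5·8^2 + 5·8 + 3 —bump→ 5·9^9 + 5·9^5 + 5·9^4 + 5·9^3 + 5·9^2 + 5·9 + 3 = 1937434593 —(−1)→ 1937434592

1937434593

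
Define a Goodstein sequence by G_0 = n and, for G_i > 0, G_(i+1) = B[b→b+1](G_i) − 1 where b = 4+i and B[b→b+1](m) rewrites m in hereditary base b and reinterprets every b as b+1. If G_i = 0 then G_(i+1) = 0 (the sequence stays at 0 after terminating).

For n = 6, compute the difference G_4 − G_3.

-1

G_0=6  [base 4] 4 + 2  →[4↦5]→  5 + 2 = 7  −1 ⇒ G_1=6
G_1=6  [base 5] 5 + 1  →[5↦6]→  6 + 1 = 7  −1 ⇒ G_2=6
G_2=6  [base 6] 6  →[6↦7]→  7 = 7  −1 ⇒ G_3=6
G_3=6  [base 7] 6  →[7↦8]→  6 = 6  −1 ⇒ G_4=5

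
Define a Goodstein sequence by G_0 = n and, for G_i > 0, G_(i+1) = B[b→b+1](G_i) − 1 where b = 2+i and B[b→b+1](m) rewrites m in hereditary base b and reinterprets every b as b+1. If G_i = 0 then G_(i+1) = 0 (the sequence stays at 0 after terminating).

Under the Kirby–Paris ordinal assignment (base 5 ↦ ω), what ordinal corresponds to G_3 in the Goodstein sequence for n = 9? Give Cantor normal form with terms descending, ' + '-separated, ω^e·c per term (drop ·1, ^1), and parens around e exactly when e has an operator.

[0] 9 ≡ 2^(2 + 1) + 1 (base 2). Lift 3: 82. −1: 81.
[1] 81 ≡ 3^(3 + 1) (base 3). Lift 4: 1024. −1: 1023.
[2] 1023 ≡ 3·4^4 + 3·4^3 + 3·4^2 + 3·4 + 3 (base 4). Lift 5: 9843. −1: 9842.
[3] 9842 ≡ 3·5^5 + 3·5^3 + 3·5^2 + 3·5 + 2 (base 5). Lift 6: 140744. −1: 140743.

ω^ω·3 + ω^3·3 + ω^2·3 + ω·3 + 2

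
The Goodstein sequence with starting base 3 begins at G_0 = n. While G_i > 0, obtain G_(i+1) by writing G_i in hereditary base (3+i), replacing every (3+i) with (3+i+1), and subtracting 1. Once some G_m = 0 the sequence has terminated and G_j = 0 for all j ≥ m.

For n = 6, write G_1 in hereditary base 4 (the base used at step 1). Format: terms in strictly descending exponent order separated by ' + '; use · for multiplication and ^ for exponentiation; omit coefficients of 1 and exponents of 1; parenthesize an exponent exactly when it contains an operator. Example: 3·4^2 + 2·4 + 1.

G_0=6  [base 3] 2·3  →[3↦4]→  2·4 = 8  −1 ⇒ G_1=7
G_1=7  [base 4] 4 + 3  →[4↦5]→  5 + 3 = 8  −1 ⇒ G_2=7

4 + 3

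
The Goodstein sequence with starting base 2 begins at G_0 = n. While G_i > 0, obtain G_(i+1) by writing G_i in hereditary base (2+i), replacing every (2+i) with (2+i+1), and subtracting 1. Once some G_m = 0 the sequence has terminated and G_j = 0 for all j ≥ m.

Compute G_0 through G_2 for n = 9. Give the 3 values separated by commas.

9, 81, 1023

step 0: 9 = 2^(2 + 1) + 1; sub 3 for 2: 3^(3 + 1) + 1; = 82; G_1 = 82−1 = 81
step 1: 81 = 3^(3 + 1); sub 4 for 3: 4^(4 + 1); = 1024; G_2 = 1024−1 = 1023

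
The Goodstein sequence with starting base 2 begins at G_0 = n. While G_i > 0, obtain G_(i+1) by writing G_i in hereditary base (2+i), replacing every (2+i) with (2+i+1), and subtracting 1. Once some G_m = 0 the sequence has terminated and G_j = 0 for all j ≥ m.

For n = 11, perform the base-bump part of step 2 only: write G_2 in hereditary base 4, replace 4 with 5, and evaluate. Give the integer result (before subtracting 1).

15628

base 2: 11 = 2^(2 + 1) + 2 + 1; at 3: 3^(3 + 1) + 3 + 1 = 85; next = 84
base 3: 84 = 3^(3 + 1) + 3; at 4: 4^(4 + 1) + 4 = 1028; next = 1027
base 4: 1027 = 4^(4 + 1) + 3; at 5: 5^(5 + 1) + 3 = 15628; next = 15627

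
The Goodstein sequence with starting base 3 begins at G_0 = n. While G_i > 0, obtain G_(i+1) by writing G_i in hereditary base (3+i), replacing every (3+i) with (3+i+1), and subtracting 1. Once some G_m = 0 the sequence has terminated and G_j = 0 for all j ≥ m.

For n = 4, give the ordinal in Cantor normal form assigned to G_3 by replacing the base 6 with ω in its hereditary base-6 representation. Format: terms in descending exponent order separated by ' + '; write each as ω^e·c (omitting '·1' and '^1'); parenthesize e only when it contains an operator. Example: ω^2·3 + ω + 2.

3

step 0: 4 = 3 + 1; sub 4 for 3: 4 + 1; = 5; G_1 = 5−1 = 4
step 1: 4 = 4; sub 5 for 4: 5; = 5; G_2 = 5−1 = 4
step 2: 4 = 4; sub 6 for 5: 4; = 4; G_3 = 4−1 = 3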